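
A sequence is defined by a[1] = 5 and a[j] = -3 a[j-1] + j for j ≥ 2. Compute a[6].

-1107

a[2] = -3*5 + 2 = -13
a[3] = -3*(-13) + 3 = 42
a[4] = -3*42 + 4 = -122
a[5] = -3*(-122) + 5 = 371
a[6] = -3*371 + 6 = -1107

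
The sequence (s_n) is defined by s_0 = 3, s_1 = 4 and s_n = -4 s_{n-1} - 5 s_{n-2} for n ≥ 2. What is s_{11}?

s_2 = -4·4 - 5·3 = -31
s_3 = -4·(-31) - 5·4 = 104
s_4 = -4·104 - 5·(-31) = -261
s_5 = -4·(-261) - 5·104 = 524
s_6 = -4·524 - 5·(-261) = -791
s_7 = -4·(-791) - 5·524 = 544
s_8 = -4·544 - 5·(-791) = 1779
s_9 = -4·1779 - 5·544 = -9836
s_{10} = -4·(-9836) - 5·1779 = 30449
s_{11} = -4·30449 - 5·(-9836) = -72616

-72616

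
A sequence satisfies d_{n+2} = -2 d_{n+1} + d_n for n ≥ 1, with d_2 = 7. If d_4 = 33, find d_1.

Let d_1 = v.
d_3 = -14 + v
d_4 = 35 - 2v
So 35 - 2v = 33, giving v = 1.

1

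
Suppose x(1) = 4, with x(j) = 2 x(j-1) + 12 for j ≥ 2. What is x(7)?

1012

x(2) = 2*4 + 12 = 20
x(3) = 2*20 + 12 = 52
x(4) = 2*52 + 12 = 116
x(5) = 2*116 + 12 = 244
x(6) = 2*244 + 12 = 500
x(7) = 2*500 + 12 = 1012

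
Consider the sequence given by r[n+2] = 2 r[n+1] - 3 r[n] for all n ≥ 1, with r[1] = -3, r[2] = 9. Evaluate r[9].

621

r[3] = 2·9 - 3·(-3) = 27
r[4] = 2·27 - 3·9 = 27
r[5] = 2·27 - 3·27 = -27
r[6] = 2·(-27) - 3·27 = -135
r[7] = 2·(-135) - 3·(-27) = -189
r[8] = 2·(-189) - 3·(-135) = 27
r[9] = 2·27 - 3·(-189) = 621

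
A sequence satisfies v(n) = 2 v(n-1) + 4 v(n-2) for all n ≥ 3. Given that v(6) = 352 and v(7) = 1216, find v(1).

7

Rearranging, v(n-2) = (v(n) - 2 v(n-1)) / 4.
v(5) = (1216 - 2*352) / 4 = 512/4 = 128
v(4) = (352 - 2*128) / 4 = 96/4 = 24
v(3) = (128 - 2*24) / 4 = 80/4 = 20
v(2) = (24 - 2*20) / 4 = -16/4 = -4
v(1) = (20 - 2*(-4)) / 4 = 28/4 = 7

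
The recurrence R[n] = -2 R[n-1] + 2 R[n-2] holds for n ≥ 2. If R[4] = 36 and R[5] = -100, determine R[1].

Rearranging, R[n-2] = (R[n] + 2 R[n-1]) / 2.
R[3] = (-100 + 2*36) / 2 = -28/2 = -14
R[2] = (36 + 2*(-14)) / 2 = 8/2 = 4
R[1] = (-14 + 2*4) / 2 = -6/2 = -3

-3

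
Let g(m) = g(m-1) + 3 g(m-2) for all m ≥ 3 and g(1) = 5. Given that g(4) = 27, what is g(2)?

Let g(2) = w.
g(3) = 15 + w
g(4) = 15 + 4w
So 15 + 4w = 27, giving w = 3.

3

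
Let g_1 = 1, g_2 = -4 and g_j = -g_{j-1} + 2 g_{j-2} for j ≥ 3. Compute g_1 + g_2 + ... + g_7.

g_3 = -(-4) + 2·1 = 6
g_4 = -6 + 2·(-4) = -14
g_5 = -(-14) + 2·6 = 26
g_6 = -26 + 2·(-14) = -54
g_7 = -(-54) + 2·26 = 106
Sum = 1 + (-4) + 6 + (-14) + 26 + (-54) + 106 = 67

67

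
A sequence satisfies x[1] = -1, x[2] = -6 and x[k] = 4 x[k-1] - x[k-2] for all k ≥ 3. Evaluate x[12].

-3236998

x[3] = 4*(-6) - (-1) = -23
x[4] = 4*(-23) - (-6) = -86
x[5] = 4*(-86) - (-23) = -321
x[6] = 4*(-321) - (-86) = -1198
x[7] = 4*(-1198) - (-321) = -4471
x[8] = 4*(-4471) - (-1198) = -16686
x[9] = 4*(-16686) - (-4471) = -62273
x[10] = 4*(-62273) - (-16686) = -232406
x[11] = 4*(-232406) - (-62273) = -867351
x[12] = 4*(-867351) - (-232406) = -3236998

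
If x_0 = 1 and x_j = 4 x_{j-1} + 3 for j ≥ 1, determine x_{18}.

137438953471

The fixed point is 3/(1 - 4) = -1, so x_j + 1 = 4(x_{j-1} + 1).
Hence x_j = 2·4^j - 1.
x_{18} = 2·4^{18} - 1 = 2·68719476736 - 1 = 137438953471.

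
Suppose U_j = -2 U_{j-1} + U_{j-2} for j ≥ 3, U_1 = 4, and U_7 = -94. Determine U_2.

3

Let U_2 = x.
U_3 = 4 - 2x
U_4 = -8 + 5x
U_5 = 20 - 12x
U_6 = -48 + 29x
U_7 = 116 - 70x
So 116 - 70x = -94, giving x = 3.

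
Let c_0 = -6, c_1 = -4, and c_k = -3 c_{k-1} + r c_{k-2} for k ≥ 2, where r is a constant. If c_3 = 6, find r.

c_2 = 12 - 6r
c_3 = -36 + 14r
So -36 + 14r = 6, giving r = 3.

3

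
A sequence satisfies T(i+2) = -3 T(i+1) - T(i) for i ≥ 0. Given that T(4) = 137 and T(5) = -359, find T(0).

Rearranging, T(i-2) = -(T(i) + 3 T(i-1)).
T(3) = -(-359 + 3·137) = -52
T(2) = -(137 + 3·(-52)) = 19
T(1) = -(-52 + 3·19) = -5
T(0) = -(19 + 3·(-5)) = -4

-4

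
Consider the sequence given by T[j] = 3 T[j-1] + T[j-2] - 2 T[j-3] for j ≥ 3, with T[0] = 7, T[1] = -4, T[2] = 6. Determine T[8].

T[3] = 3*6 + (-4) - 2*7 = 0
T[4] = 3*0 + 6 - 2*(-4) = 14
T[5] = 3*14 + 0 - 2*6 = 30
T[6] = 3*30 + 14 - 2*0 = 104
T[7] = 3*104 + 30 - 2*14 = 314
T[8] = 3*314 + 104 - 2*30 = 986

986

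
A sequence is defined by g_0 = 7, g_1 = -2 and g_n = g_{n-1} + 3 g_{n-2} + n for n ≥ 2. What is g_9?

g_2 = (-2) + 3*7 + 2 = 21
g_3 = 21 + 3*(-2) + 3 = 18
g_4 = 18 + 3*21 + 4 = 85
g_5 = 85 + 3*18 + 5 = 144
g_6 = 144 + 3*85 + 6 = 405
g_7 = 405 + 3*144 + 7 = 844
g_8 = 844 + 3*405 + 8 = 2067
g_9 = 2067 + 3*844 + 9 = 4608

4608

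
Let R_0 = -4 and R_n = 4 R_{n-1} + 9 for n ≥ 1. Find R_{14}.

The fixed point is 9/(1 - 4) = -3, so R_n + 3 = 4(R_{n-1} + 3).
Hence R_n = -1·4^n - 3.
R_{14} = -1·4^{14} - 3 = -1·268435456 - 3 = -268435459.

-268435459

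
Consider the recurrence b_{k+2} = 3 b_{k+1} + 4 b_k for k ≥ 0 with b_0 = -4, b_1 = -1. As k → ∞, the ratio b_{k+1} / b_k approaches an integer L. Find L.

The characteristic equation is r^2 - 3r - 4 = 0, which factors as (r - 4)(r + 1) = 0.
So the roots are 4 and -1. Since |4| > |-1| and the coefficient of 4^k is non-zero, the ratio tends to 4.

4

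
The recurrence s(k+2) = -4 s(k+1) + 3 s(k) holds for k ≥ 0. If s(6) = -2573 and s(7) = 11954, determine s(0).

1

Rearranging, s(k-2) = (s(k) + 4 s(k-1)) / 3.
s(5) = (11954 + 4(-2573)) / 3 = 1662/3 = 554
s(4) = (-2573 + 4(554)) / 3 = -357/3 = -119
s(3) = (554 + 4(-119)) / 3 = 78/3 = 26
s(2) = (-119 + 4(26)) / 3 = -15/3 = -5
s(1) = (26 + 4(-5)) / 3 = 6/3 = 2
s(0) = (-5 + 4(2)) / 3 = 3/3 = 1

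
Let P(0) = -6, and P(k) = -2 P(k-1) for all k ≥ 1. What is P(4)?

-96

P(1) = -2*(-6) = 12
P(2) = -2*12 = -24
P(3) = -2*(-24) = 48
P(4) = -2*48 = -96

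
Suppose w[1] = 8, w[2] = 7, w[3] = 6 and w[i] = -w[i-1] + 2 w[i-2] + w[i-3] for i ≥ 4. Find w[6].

w[4] = -6 + 2·7 + 8 = 16
w[5] = -16 + 2·6 + 7 = 3
w[6] = -3 + 2·16 + 6 = 35

35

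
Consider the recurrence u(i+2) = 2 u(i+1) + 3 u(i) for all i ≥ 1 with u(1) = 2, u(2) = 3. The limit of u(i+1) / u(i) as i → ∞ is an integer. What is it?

3

The characteristic equation is r^2 - 2r - 3 = 0, which factors as (r - 3)(r + 1) = 0.
So the roots are 3 and -1. Since |3| > |-1| and the coefficient of 3^i is non-zero, the ratio tends to 3.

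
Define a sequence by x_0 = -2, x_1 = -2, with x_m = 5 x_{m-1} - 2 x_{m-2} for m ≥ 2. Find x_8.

-51062

x_2 = 5*(-2) - 2*(-2) = -6
x_3 = 5*(-6) - 2*(-2) = -26
x_4 = 5*(-26) - 2*(-6) = -118
x_5 = 5*(-118) - 2*(-26) = -538
x_6 = 5*(-538) - 2*(-118) = -2454
x_7 = 5*(-2454) - 2*(-538) = -11194
x_8 = 5*(-11194) - 2*(-2454) = -51062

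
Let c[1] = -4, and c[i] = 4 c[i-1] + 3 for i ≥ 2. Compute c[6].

c[2] = 4(-4) + 3 = -13
c[3] = 4(-13) + 3 = -49
c[4] = 4(-49) + 3 = -193
c[5] = 4(-193) + 3 = -769
c[6] = 4(-769) + 3 = -3073

-3073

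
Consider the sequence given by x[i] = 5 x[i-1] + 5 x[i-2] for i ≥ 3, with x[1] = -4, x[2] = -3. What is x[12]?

-264696875

x[3] = 5·(-3) + 5·(-4) = -35
x[4] = 5·(-35) + 5·(-3) = -190
x[5] = 5·(-190) + 5·(-35) = -1125
x[6] = 5·(-1125) + 5·(-190) = -6575
x[7] = 5·(-6575) + 5·(-1125) = -38500
x[8] = 5·(-38500) + 5·(-6575) = -225375
x[9] = 5·(-225375) + 5·(-38500) = -1319375
x[10] = 5·(-1319375) + 5·(-225375) = -7723750
x[11] = 5·(-7723750) + 5·(-1319375) = -45215625
x[12] = 5·(-45215625) + 5·(-7723750) = -264696875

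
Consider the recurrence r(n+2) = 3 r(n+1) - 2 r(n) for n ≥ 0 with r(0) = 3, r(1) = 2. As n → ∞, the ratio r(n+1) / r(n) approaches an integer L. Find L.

2

The characteristic equation is r^2 - 3r + 2 = 0, which factors as (r - 2)(r - 1) = 0.
So the roots are 2 and 1. Since |2| > |1| and the coefficient of 2^n is non-zero, the ratio tends to 2.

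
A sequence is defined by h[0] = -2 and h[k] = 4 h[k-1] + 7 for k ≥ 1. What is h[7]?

h[1] = 4(-2) + 7 = -1
h[2] = 4(-1) + 7 = 3
h[3] = 4(3) + 7 = 19
h[4] = 4(19) + 7 = 83
h[5] = 4(83) + 7 = 339
h[6] = 4(339) + 7 = 1363
h[7] = 4(1363) + 7 = 5459

5459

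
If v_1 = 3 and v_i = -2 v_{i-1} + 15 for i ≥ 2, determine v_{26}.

The fixed point is 15/(1 + 2) = 5, so v_i - 5 = -2(v_{i-1} - 5).
Hence v_i = -2·(-2)^{i-1} + 5.
v_{26} = -2·(-2)^{25} + 5 = -2·-33554432 + 5 = 67108869.

67108869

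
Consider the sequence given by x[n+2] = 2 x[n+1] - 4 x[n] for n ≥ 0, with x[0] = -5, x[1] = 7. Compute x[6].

x[2] = 2(7) - 4(-5) = 34
x[3] = 2(34) - 4(7) = 40
x[4] = 2(40) - 4(34) = -56
x[5] = 2(-56) - 4(40) = -272
x[6] = 2(-272) - 4(-56) = -320

-320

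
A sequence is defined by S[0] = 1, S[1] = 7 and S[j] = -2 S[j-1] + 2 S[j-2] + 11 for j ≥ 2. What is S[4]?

-45

S[2] = -2*7 + 2*1 + 11 = -1
S[3] = -2*(-1) + 2*7 + 11 = 27
S[4] = -2*27 + 2*(-1) + 11 = -45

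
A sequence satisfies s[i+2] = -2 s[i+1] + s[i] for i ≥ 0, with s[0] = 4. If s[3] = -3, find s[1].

Let s[1] = w.
s[2] = 4 - 2w
s[3] = -8 + 5w
So -8 + 5w = -3, giving w = 1.

1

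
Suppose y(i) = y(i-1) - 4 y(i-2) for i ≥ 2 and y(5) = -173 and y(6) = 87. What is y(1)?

-1

Rearranging, y(i-2) = (y(i) - y(i-1)) / -4.
y(4) = (87 - (-173)) / -4 = 260/-4 = -65
y(3) = (-173 - (-65)) / -4 = -108/-4 = 27
y(2) = (-65 - 27) / -4 = -92/-4 = 23
y(1) = (27 - 23) / -4 = 4/-4 = -1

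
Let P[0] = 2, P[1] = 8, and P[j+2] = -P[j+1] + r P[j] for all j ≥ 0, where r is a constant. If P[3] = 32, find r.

P[2] = -8 + 2r
P[3] = 8 + 6r
So 8 + 6r = 32, giving r = 4.

4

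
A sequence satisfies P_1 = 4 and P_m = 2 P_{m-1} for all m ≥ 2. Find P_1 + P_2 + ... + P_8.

P_2 = 2·4 = 8
P_3 = 2·8 = 16
P_4 = 2·16 = 32
P_5 = 2·32 = 64
P_6 = 2·64 = 128
P_7 = 2·128 = 256
P_8 = 2·256 = 512
Sum = 4 + 8 + 16 + 32 + 64 + 128 + 256 + 512 = 1020

1020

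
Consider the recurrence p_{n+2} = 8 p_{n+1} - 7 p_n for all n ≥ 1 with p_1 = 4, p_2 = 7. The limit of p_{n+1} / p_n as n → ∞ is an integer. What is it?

The characteristic equation is r^2 - 8r + 7 = 0, which factors as (r - 7)(r - 1) = 0.
So the roots are 7 and 1. Since |7| > |1| and the coefficient of 7^n is non-zero, the ratio tends to 7.

7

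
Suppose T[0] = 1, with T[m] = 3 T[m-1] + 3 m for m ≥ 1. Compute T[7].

7095

T[1] = 3(1) + 3 = 6
T[2] = 3(6) + 6 = 24
T[3] = 3(24) + 9 = 81
T[4] = 3(81) + 12 = 255
T[5] = 3(255) + 15 = 780
T[6] = 3(780) + 18 = 2358
T[7] = 3(2358) + 21 = 7095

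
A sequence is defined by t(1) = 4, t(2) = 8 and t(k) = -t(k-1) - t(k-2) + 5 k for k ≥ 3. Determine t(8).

t(3) = -8 - 4 + 15 = 3
t(4) = -3 - 8 + 20 = 9
t(5) = -9 - 3 + 25 = 13
t(6) = -13 - 9 + 30 = 8
t(7) = -8 - 13 + 35 = 14
t(8) = -14 - 8 + 40 = 18

18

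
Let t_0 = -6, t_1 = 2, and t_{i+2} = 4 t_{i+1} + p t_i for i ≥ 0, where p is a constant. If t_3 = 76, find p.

-2

t_2 = 8 - 6p
t_3 = 32 - 22p
So 32 - 22p = 76, giving p = -2.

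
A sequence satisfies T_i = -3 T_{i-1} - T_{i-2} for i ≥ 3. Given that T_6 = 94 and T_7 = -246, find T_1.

Rearranging, T_{i-2} = -(T_i + 3 T_{i-1}).
T_5 = -(-246 + 3·94) = -36
T_4 = -(94 + 3·(-36)) = 14
T_3 = -(-36 + 3·14) = -6
T_2 = -(14 + 3·(-6)) = 4
T_1 = -(-6 + 3·4) = -6

-6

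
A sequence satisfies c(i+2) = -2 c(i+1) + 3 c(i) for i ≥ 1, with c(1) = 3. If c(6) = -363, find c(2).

-3

Let c(2) = y.
c(3) = 9 - 2y
c(4) = -18 + 7y
c(5) = 63 - 20y
c(6) = -180 + 61y
So -180 + 61y = -363, giving y = -3.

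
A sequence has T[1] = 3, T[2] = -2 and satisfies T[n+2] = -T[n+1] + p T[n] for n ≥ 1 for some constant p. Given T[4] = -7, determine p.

T[3] = 2 + 3p
T[4] = -2 - 5p
So -2 - 5p = -7, giving p = 1.

1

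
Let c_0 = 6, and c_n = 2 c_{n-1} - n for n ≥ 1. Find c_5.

c_1 = 2*6 - 1 = 11
c_2 = 2*11 - 2 = 20
c_3 = 2*20 - 3 = 37
c_4 = 2*37 - 4 = 70
c_5 = 2*70 - 5 = 135

135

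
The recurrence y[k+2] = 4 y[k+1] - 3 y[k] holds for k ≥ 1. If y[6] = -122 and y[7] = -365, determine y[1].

Rearranging, y[k-2] = (y[k] - 4 y[k-1]) / -3.
y[5] = (-365 - 4·(-122)) / -3 = 123/-3 = -41
y[4] = (-122 - 4·(-41)) / -3 = 42/-3 = -14
y[3] = (-41 - 4·(-14)) / -3 = 15/-3 = -5
y[2] = (-14 - 4·(-5)) / -3 = 6/-3 = -2
y[1] = (-5 - 4·(-2)) / -3 = 3/-3 = -1

-1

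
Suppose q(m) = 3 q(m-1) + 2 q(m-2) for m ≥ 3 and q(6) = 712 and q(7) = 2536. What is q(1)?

Rearranging, q(m-2) = (q(m) - 3 q(m-1)) / 2.
q(5) = (2536 - 3·712) / 2 = 400/2 = 200
q(4) = (712 - 3·200) / 2 = 112/2 = 56
q(3) = (200 - 3·56) / 2 = 32/2 = 16
q(2) = (56 - 3·16) / 2 = 8/2 = 4
q(1) = (16 - 3·4) / 2 = 4/2 = 2

2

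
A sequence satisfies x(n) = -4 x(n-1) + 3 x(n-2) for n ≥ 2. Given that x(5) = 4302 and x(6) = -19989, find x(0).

-7

Rearranging, x(n-2) = (x(n) + 4 x(n-1)) / 3.
x(4) = (-19989 + 4(4302)) / 3 = -2781/3 = -927
x(3) = (4302 + 4(-927)) / 3 = 594/3 = 198
x(2) = (-927 + 4(198)) / 3 = -135/3 = -45
x(1) = (198 + 4(-45)) / 3 = 18/3 = 6
x(0) = (-45 + 4(6)) / 3 = -21/3 = -7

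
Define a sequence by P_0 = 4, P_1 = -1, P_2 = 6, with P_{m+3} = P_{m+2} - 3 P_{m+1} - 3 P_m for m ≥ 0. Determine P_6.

P_3 = 6 - 3*(-1) - 3*4 = -3
P_4 = (-3) - 3*6 - 3*(-1) = -18
P_5 = (-18) - 3*(-3) - 3*6 = -27
P_6 = (-27) - 3*(-18) - 3*(-3) = 36

36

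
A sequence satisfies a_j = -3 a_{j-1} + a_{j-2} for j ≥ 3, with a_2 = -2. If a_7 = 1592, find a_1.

Let a_1 = z.
a_3 = 6 + z
a_4 = -20 - 3z
a_5 = 66 + 10z
a_6 = -218 - 33z
a_7 = 720 + 109z
So 720 + 109z = 1592, giving z = 8.

8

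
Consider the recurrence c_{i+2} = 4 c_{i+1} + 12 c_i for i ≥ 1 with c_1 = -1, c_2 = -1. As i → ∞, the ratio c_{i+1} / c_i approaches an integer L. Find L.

The characteristic equation is r^2 - 4r - 12 = 0, which factors as (r - 6)(r + 2) = 0.
So the roots are 6 and -2. Since |6| > |-2| and the coefficient of 6^i is non-zero, the ratio tends to 6.

6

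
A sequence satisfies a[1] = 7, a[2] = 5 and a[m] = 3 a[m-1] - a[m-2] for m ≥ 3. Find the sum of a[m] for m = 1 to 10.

9735

a[3] = 3(5) - 7 = 8
a[4] = 3(8) - 5 = 19
a[5] = 3(19) - 8 = 49
a[6] = 3(49) - 19 = 128
a[7] = 3(128) - 49 = 335
a[8] = 3(335) - 128 = 877
a[9] = 3(877) - 335 = 2296
a[10] = 3(2296) - 877 = 6011
Sum = 7 + 5 + 8 + 19 + 49 + 128 + 335 + 877 + 2296 + 6011 = 9735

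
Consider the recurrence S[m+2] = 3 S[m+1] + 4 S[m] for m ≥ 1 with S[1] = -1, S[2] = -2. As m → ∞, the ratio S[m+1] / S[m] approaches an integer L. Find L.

4

The characteristic equation is r^2 - 3r - 4 = 0, which factors as (r - 4)(r + 1) = 0.
So the roots are 4 and -1. Since |4| > |-1| and the coefficient of 4^m is non-zero, the ratio tends to 4.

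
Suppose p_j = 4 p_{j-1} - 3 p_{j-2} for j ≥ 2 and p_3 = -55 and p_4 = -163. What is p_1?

Rearranging, p_{j-2} = (p_j - 4 p_{j-1}) / -3.
p_2 = (-163 - 4·(-55)) / -3 = 57/-3 = -19
p_1 = (-55 - 4·(-19)) / -3 = 21/-3 = -7

-7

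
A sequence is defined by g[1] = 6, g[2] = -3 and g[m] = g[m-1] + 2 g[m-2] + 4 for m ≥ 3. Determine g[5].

g[3] = (-3) + 2(6) + 4 = 13
g[4] = 13 + 2(-3) + 4 = 11
g[5] = 11 + 2(13) + 4 = 41

41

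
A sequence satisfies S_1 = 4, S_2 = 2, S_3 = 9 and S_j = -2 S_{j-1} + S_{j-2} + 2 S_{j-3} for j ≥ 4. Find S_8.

-208

S_4 = -2·9 + 2 + 2·4 = -8
S_5 = -2·(-8) + 9 + 2·2 = 29
S_6 = -2·29 + (-8) + 2·9 = -48
S_7 = -2·(-48) + 29 + 2·(-8) = 109
S_8 = -2·109 + (-48) + 2·29 = -208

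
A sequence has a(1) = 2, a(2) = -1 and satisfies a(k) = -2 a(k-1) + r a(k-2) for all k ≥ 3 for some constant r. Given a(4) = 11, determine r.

-3

a(3) = 2 + 2r
a(4) = -4 - 5r
So -4 - 5r = 11, giving r = -3.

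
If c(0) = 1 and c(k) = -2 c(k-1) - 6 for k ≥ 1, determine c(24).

50331646

The fixed point is -6/(1 + 2) = -2, so c(k) + 2 = -2(c(k-1) + 2).
Hence c(k) = 3·(-2)^k - 2.
c(24) = 3·(-2)^{24} - 2 = 3·16777216 - 2 = 50331646.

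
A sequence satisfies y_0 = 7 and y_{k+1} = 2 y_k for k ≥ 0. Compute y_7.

896

y_1 = 2·7 = 14
y_2 = 2·14 = 28
y_3 = 2·28 = 56
y_4 = 2·56 = 112
y_5 = 2·112 = 224
y_6 = 2·224 = 448
y_7 = 2·448 = 896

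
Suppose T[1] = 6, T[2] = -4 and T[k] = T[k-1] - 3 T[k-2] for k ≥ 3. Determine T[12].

T[3] = (-4) - 3·6 = -22
T[4] = (-22) - 3·(-4) = -10
T[5] = (-10) - 3·(-22) = 56
T[6] = 56 - 3·(-10) = 86
T[7] = 86 - 3·56 = -82
T[8] = (-82) - 3·86 = -340
T[9] = (-340) - 3·(-82) = -94
T[10] = (-94) - 3·(-340) = 926
T[11] = 926 - 3·(-94) = 1208
T[12] = 1208 - 3·926 = -1570

-1570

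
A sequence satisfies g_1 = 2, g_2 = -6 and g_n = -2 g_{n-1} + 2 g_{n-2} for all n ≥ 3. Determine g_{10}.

g_3 = -2(-6) + 2(2) = 16
g_4 = -2(16) + 2(-6) = -44
g_5 = -2(-44) + 2(16) = 120
g_6 = -2(120) + 2(-44) = -328
g_7 = -2(-328) + 2(120) = 896
g_8 = -2(896) + 2(-328) = -2448
g_9 = -2(-2448) + 2(896) = 6688
g_{10} = -2(6688) + 2(-2448) = -18272

-18272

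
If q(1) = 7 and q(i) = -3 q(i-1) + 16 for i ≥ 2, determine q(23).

94143178831

The fixed point is 16/(1 + 3) = 4, so q(i) - 4 = -3(q(i-1) - 4).
Hence q(i) = 3·(-3)^{i-1} + 4.
q(23) = 3·(-3)^{22} + 4 = 3·31381059609 + 4 = 94143178831.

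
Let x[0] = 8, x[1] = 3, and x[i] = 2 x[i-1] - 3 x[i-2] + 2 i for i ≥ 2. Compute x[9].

x[2] = 2(3) - 3(8) + 4 = -14
x[3] = 2(-14) - 3(3) + 6 = -31
x[4] = 2(-31) - 3(-14) + 8 = -12
x[5] = 2(-12) - 3(-31) + 10 = 79
x[6] = 2(79) - 3(-12) + 12 = 206
x[7] = 2(206) - 3(79) + 14 = 189
x[8] = 2(189) - 3(206) + 16 = -224
x[9] = 2(-224) - 3(189) + 18 = -997

-997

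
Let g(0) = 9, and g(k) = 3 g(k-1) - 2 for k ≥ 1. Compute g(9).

157465

g(1) = 3(9) - 2 = 25
g(2) = 3(25) - 2 = 73
g(3) = 3(73) - 2 = 217
g(4) = 3(217) - 2 = 649
g(5) = 3(649) - 2 = 1945
g(6) = 3(1945) - 2 = 5833
g(7) = 3(5833) - 2 = 17497
g(8) = 3(17497) - 2 = 52489
g(9) = 3(52489) - 2 = 157465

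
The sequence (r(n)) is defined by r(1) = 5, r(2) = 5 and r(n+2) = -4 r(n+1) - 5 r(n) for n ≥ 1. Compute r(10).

-14395

r(3) = -4*5 - 5*5 = -45
r(4) = -4*(-45) - 5*5 = 155
r(5) = -4*155 - 5*(-45) = -395
r(6) = -4*(-395) - 5*155 = 805
r(7) = -4*805 - 5*(-395) = -1245
r(8) = -4*(-1245) - 5*805 = 955
r(9) = -4*955 - 5*(-1245) = 2405
r(10) = -4*2405 - 5*955 = -14395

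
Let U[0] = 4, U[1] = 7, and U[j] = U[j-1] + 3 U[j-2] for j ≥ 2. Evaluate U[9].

U[2] = 7 + 3(4) = 19
U[3] = 19 + 3(7) = 40
U[4] = 40 + 3(19) = 97
U[5] = 97 + 3(40) = 217
U[6] = 217 + 3(97) = 508
U[7] = 508 + 3(217) = 1159
U[8] = 1159 + 3(508) = 2683
U[9] = 2683 + 3(1159) = 6160

6160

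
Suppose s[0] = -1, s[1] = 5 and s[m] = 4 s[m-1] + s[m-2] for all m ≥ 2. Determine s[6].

s[2] = 4(5) + (-1) = 19
s[3] = 4(19) + 5 = 81
s[4] = 4(81) + 19 = 343
s[5] = 4(343) + 81 = 1453
s[6] = 4(1453) + 343 = 6155

6155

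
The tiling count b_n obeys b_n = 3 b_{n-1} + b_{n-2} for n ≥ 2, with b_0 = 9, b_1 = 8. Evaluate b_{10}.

459426

b_2 = 3(8) + 9 = 33
b_3 = 3(33) + 8 = 107
b_4 = 3(107) + 33 = 354
b_5 = 3(354) + 107 = 1169
b_6 = 3(1169) + 354 = 3861
b_7 = 3(3861) + 1169 = 12752
b_8 = 3(12752) + 3861 = 42117
b_9 = 3(42117) + 12752 = 139103
b_{10} = 3(139103) + 42117 = 459426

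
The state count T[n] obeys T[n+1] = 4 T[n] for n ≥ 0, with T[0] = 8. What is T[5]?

T[1] = 4·8 = 32
T[2] = 4·32 = 128
T[3] = 4·128 = 512
T[4] = 4·512 = 2048
T[5] = 4·2048 = 8192

8192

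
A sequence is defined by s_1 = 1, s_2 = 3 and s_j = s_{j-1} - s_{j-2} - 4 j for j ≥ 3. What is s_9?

-34

s_3 = 3 - 1 - 12 = -10
s_4 = (-10) - 3 - 16 = -29
s_5 = (-29) - (-10) - 20 = -39
s_6 = (-39) - (-29) - 24 = -34
s_7 = (-34) - (-39) - 28 = -23
s_8 = (-23) - (-34) - 32 = -21
s_9 = (-21) - (-23) - 36 = -34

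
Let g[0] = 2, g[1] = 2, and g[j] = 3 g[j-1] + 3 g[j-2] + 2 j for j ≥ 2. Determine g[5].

898

g[2] = 3·2 + 3·2 + 4 = 16
g[3] = 3·16 + 3·2 + 6 = 60
g[4] = 3·60 + 3·16 + 8 = 236
g[5] = 3·236 + 3·60 + 10 = 898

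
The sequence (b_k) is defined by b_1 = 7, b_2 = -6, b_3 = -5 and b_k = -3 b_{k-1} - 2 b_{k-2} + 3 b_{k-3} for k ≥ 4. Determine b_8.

b_4 = -3(-5) - 2(-6) + 3(7) = 48
b_5 = -3(48) - 2(-5) + 3(-6) = -152
b_6 = -3(-152) - 2(48) + 3(-5) = 345
b_7 = -3(345) - 2(-152) + 3(48) = -587
b_8 = -3(-587) - 2(345) + 3(-152) = 615

615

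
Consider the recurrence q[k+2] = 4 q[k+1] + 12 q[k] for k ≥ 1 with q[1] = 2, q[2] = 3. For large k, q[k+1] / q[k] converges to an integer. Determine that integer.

6

The characteristic equation is r^2 - 4r - 12 = 0, which factors as (r - 6)(r + 2) = 0.
So the roots are 6 and -2. Since |6| > |-2| and the coefficient of 6^k is non-zero, the ratio tends to 6.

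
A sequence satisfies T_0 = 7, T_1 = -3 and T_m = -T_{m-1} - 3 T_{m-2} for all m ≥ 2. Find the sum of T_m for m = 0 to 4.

40

T_2 = -(-3) - 3*7 = -18
T_3 = -(-18) - 3*(-3) = 27
T_4 = -27 - 3*(-18) = 27
Sum = 7 + (-3) + (-18) + 27 + 27 = 40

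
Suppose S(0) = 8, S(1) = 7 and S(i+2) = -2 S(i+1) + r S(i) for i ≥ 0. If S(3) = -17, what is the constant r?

S(2) = -14 + 8r
S(3) = 28 - 9r
So 28 - 9r = -17, giving r = 5.

5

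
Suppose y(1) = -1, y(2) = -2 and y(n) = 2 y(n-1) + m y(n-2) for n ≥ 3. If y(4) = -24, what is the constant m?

4

y(3) = -4 - m
y(4) = -8 - 4m
So -8 - 4m = -24, giving m = 4.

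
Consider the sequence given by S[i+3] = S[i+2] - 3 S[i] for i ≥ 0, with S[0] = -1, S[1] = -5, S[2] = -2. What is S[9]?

-152

S[3] = (-2) - 3(-1) = 1
S[4] = 1 - 3(-5) = 16
S[5] = 16 - 3(-2) = 22
S[6] = 22 - 3(1) = 19
S[7] = 19 - 3(16) = -29
S[8] = (-29) - 3(22) = -95
S[9] = (-95) - 3(19) = -152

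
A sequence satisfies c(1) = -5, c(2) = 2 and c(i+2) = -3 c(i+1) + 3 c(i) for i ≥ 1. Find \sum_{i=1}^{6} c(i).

c(3) = -3(2) + 3(-5) = -21
c(4) = -3(-21) + 3(2) = 69
c(5) = -3(69) + 3(-21) = -270
c(6) = -3(-270) + 3(69) = 1017
Sum = (-5) + 2 + (-21) + 69 + (-270) + 1017 = 792

792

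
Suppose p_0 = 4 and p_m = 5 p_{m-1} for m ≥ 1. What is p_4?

2500

p_1 = 5·4 = 20
p_2 = 5·20 = 100
p_3 = 5·100 = 500
p_4 = 5·500 = 2500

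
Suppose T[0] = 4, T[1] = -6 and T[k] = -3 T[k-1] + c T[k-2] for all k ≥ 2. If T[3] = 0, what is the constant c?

-3

T[2] = 18 + 4c
T[3] = -54 - 18c
So -54 - 18c = 0, giving c = -3.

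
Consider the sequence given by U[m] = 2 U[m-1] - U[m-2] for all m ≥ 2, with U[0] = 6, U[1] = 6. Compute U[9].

U[2] = 2·6 - 6 = 6
U[3] = 2·6 - 6 = 6
U[4] = 2·6 - 6 = 6
U[5] = 2·6 - 6 = 6
U[6] = 2·6 - 6 = 6
U[7] = 2·6 - 6 = 6
U[8] = 2·6 - 6 = 6
U[9] = 2·6 - 6 = 6

6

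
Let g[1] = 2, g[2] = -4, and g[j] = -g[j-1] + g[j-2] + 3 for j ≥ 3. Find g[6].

-29

g[3] = -(-4) + 2 + 3 = 9
g[4] = -9 + (-4) + 3 = -10
g[5] = -(-10) + 9 + 3 = 22
g[6] = -22 + (-10) + 3 = -29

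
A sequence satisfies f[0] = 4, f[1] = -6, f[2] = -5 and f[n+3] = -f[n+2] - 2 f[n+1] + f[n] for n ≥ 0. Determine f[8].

-158

f[3] = -(-5) - 2(-6) + 4 = 21
f[4] = -21 - 2(-5) + (-6) = -17
f[5] = -(-17) - 2(21) + (-5) = -30
f[6] = -(-30) - 2(-17) + 21 = 85
f[7] = -85 - 2(-30) + (-17) = -42
f[8] = -(-42) - 2(85) + (-30) = -158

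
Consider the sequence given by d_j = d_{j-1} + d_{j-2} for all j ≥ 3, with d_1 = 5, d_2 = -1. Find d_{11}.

115

d_3 = (-1) + 5 = 4
d_4 = 4 + (-1) = 3
d_5 = 3 + 4 = 7
d_6 = 7 + 3 = 10
d_7 = 10 + 7 = 17
d_8 = 17 + 10 = 27
d_9 = 27 + 17 = 44
d_{10} = 44 + 27 = 71
d_{11} = 71 + 44 = 115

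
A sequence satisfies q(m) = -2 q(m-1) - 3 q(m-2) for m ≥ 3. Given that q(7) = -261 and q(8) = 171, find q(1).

-7

Rearranging, q(m-2) = (q(m) + 2 q(m-1)) / -3.
q(6) = (171 + 2·(-261)) / -3 = -351/-3 = 117
q(5) = (-261 + 2·117) / -3 = -27/-3 = 9
q(4) = (117 + 2·9) / -3 = 135/-3 = -45
q(3) = (9 + 2·(-45)) / -3 = -81/-3 = 27
q(2) = (-45 + 2·27) / -3 = 9/-3 = -3
q(1) = (27 + 2·(-3)) / -3 = 21/-3 = -7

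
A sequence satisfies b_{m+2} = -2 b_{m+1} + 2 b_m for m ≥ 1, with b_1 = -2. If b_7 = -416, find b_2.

Let b_2 = y.
b_3 = -4 - 2y
b_4 = 8 + 6y
b_5 = -24 - 16y
b_6 = 64 + 44y
b_7 = -176 - 120y
So -176 - 120y = -416, giving y = 2.

2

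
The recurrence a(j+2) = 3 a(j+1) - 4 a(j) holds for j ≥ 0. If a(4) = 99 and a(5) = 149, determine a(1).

Rearranging, a(j-2) = (a(j) - 3 a(j-1)) / -4.
a(3) = (149 - 3(99)) / -4 = -148/-4 = 37
a(2) = (99 - 3(37)) / -4 = -12/-4 = 3
a(1) = (37 - 3(3)) / -4 = 28/-4 = -7

-7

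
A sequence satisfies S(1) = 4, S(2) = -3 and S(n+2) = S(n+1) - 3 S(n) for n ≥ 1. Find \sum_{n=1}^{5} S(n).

19

S(3) = (-3) - 3*4 = -15
S(4) = (-15) - 3*(-3) = -6
S(5) = (-6) - 3*(-15) = 39
Sum = 4 + (-3) + (-15) + (-6) + 39 = 19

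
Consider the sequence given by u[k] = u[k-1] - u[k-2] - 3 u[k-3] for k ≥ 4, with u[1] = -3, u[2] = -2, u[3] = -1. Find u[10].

u[4] = (-1) - (-2) - 3(-3) = 10
u[5] = 10 - (-1) - 3(-2) = 17
u[6] = 17 - 10 - 3(-1) = 10
u[7] = 10 - 17 - 3(10) = -37
u[8] = (-37) - 10 - 3(17) = -98
u[9] = (-98) - (-37) - 3(10) = -91
u[10] = (-91) - (-98) - 3(-37) = 118

118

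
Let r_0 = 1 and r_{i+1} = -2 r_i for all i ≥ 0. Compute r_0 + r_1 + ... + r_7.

r_1 = -2*1 = -2
r_2 = -2*(-2) = 4
r_3 = -2*4 = -8
r_4 = -2*(-8) = 16
r_5 = -2*16 = -32
r_6 = -2*(-32) = 64
r_7 = -2*64 = -128
Sum = 1 + (-2) + 4 + (-8) + 16 + (-32) + 64 + (-128) = -85

-85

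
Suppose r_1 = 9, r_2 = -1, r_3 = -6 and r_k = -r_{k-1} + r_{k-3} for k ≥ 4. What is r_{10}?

-26

r_4 = -(-6) + 9 = 15
r_5 = -15 + (-1) = -16
r_6 = -(-16) + (-6) = 10
r_7 = -10 + 15 = 5
r_8 = -5 + (-16) = -21
r_9 = -(-21) + 10 = 31
r_{10} = -31 + 5 = -26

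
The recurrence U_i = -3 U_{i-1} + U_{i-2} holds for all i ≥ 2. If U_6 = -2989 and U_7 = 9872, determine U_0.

Rearranging, U_{i-2} = U_i + 3 U_{i-1}.
U_5 = 9872 + 3·(-2989) = 905
U_4 = -2989 + 3·905 = -274
U_3 = 905 + 3·(-274) = 83
U_2 = -274 + 3·83 = -25
U_1 = 83 + 3·(-25) = 8
U_0 = -25 + 3·8 = -1

-1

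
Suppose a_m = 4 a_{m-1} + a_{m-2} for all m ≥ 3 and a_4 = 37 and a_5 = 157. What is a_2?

1

Rearranging, a_{m-2} = a_m - 4 a_{m-1}.
a_3 = 157 - 4*37 = 9
a_2 = 37 - 4*9 = 1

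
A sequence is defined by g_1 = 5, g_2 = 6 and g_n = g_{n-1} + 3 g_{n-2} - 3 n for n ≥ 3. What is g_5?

39

g_3 = 6 + 3*5 - 9 = 12
g_4 = 12 + 3*6 - 12 = 18
g_5 = 18 + 3*12 - 15 = 39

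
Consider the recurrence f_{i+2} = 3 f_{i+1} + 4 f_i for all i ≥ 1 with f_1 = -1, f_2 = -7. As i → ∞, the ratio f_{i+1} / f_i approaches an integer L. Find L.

4

The characteristic equation is r^2 - 3r - 4 = 0, which factors as (r - 4)(r + 1) = 0.
So the roots are 4 and -1. Since |4| > |-1| and the coefficient of 4^i is non-zero, the ratio tends to 4.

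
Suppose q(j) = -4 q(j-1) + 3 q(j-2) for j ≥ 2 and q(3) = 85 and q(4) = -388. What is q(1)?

7

Rearranging, q(j-2) = (q(j) + 4 q(j-1)) / 3.
q(2) = (-388 + 4·85) / 3 = -48/3 = -16
q(1) = (85 + 4·(-16)) / 3 = 21/3 = 7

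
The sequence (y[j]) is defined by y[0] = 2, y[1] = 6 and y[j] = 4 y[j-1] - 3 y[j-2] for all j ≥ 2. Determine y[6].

y[2] = 4*6 - 3*2 = 18
y[3] = 4*18 - 3*6 = 54
y[4] = 4*54 - 3*18 = 162
y[5] = 4*162 - 3*54 = 486
y[6] = 4*486 - 3*162 = 1458

1458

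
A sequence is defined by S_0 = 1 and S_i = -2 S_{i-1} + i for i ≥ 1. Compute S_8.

S_1 = -2(1) + 1 = -1
S_2 = -2(-1) + 2 = 4
S_3 = -2(4) + 3 = -5
S_4 = -2(-5) + 4 = 14
S_5 = -2(14) + 5 = -23
S_6 = -2(-23) + 6 = 52
S_7 = -2(52) + 7 = -97
S_8 = -2(-97) + 8 = 202

202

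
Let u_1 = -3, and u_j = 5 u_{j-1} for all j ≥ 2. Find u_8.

u_2 = 5(-3) = -15
u_3 = 5(-15) = -75
u_4 = 5(-75) = -375
u_5 = 5(-375) = -1875
u_6 = 5(-1875) = -9375
u_7 = 5(-9375) = -46875
u_8 = 5(-46875) = -234375

-234375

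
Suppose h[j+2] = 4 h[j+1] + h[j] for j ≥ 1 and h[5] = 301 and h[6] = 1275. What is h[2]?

3

Rearranging, h[j-2] = h[j] - 4 h[j-1].
h[4] = 1275 - 4·301 = 71
h[3] = 301 - 4·71 = 17
h[2] = 71 - 4·17 = 3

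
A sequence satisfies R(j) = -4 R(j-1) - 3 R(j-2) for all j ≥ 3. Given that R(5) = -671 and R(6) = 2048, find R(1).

9

Rearranging, R(j-2) = (R(j) + 4 R(j-1)) / -3.
R(4) = (2048 + 4(-671)) / -3 = -636/-3 = 212
R(3) = (-671 + 4(212)) / -3 = 177/-3 = -59
R(2) = (212 + 4(-59)) / -3 = -24/-3 = 8
R(1) = (-59 + 4(8)) / -3 = -27/-3 = 9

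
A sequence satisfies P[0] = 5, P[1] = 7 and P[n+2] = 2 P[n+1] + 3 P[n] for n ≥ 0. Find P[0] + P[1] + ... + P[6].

P[2] = 2·7 + 3·5 = 29
P[3] = 2·29 + 3·7 = 79
P[4] = 2·79 + 3·29 = 245
P[5] = 2·245 + 3·79 = 727
P[6] = 2·727 + 3·245 = 2189
Sum = 5 + 7 + 29 + 79 + 245 + 727 + 2189 = 3281

3281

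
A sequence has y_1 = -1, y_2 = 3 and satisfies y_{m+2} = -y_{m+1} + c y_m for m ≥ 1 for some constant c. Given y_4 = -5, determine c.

-2

y_3 = -3 - c
y_4 = 3 + 4c
So 3 + 4c = -5, giving c = -2.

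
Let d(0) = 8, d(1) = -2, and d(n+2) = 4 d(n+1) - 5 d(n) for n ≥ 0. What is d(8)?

1832

d(2) = 4(-2) - 5(8) = -48
d(3) = 4(-48) - 5(-2) = -182
d(4) = 4(-182) - 5(-48) = -488
d(5) = 4(-488) - 5(-182) = -1042
d(6) = 4(-1042) - 5(-488) = -1728
d(7) = 4(-1728) - 5(-1042) = -1702
d(8) = 4(-1702) - 5(-1728) = 1832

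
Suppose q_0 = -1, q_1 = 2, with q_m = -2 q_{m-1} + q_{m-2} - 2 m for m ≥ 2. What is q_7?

q_2 = -2*2 + (-1) - 4 = -9
q_3 = -2*(-9) + 2 - 6 = 14
q_4 = -2*14 + (-9) - 8 = -45
q_5 = -2*(-45) + 14 - 10 = 94
q_6 = -2*94 + (-45) - 12 = -245
q_7 = -2*(-245) + 94 - 14 = 570

570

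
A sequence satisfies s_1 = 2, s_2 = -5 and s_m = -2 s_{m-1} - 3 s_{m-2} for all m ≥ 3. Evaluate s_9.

s_3 = -2·(-5) - 3·2 = 4
s_4 = -2·4 - 3·(-5) = 7
s_5 = -2·7 - 3·4 = -26
s_6 = -2·(-26) - 3·7 = 31
s_7 = -2·31 - 3·(-26) = 16
s_8 = -2·16 - 3·31 = -125
s_9 = -2·(-125) - 3·16 = 202

202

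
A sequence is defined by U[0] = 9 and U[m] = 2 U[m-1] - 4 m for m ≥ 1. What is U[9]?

556

U[1] = 2(9) - 4 = 14
U[2] = 2(14) - 8 = 20
U[3] = 2(20) - 12 = 28
U[4] = 2(28) - 16 = 40
U[5] = 2(40) - 20 = 60
U[6] = 2(60) - 24 = 96
U[7] = 2(96) - 28 = 164
U[8] = 2(164) - 32 = 296
U[9] = 2(296) - 36 = 556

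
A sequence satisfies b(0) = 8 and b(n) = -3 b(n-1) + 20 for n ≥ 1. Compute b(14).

14348912

The fixed point is 20/(1 + 3) = 5, so b(n) - 5 = -3(b(n-1) - 5).
Hence b(n) = 3·(-3)^n + 5.
b(14) = 3·(-3)^{14} + 5 = 3·4782969 + 5 = 14348912.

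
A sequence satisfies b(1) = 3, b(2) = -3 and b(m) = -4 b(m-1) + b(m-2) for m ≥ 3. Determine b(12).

-6534927

b(3) = -4(-3) + 3 = 15
b(4) = -4(15) + (-3) = -63
b(5) = -4(-63) + 15 = 267
b(6) = -4(267) + (-63) = -1131
b(7) = -4(-1131) + 267 = 4791
b(8) = -4(4791) + (-1131) = -20295
b(9) = -4(-20295) + 4791 = 85971
b(10) = -4(85971) + (-20295) = -364179
b(11) = -4(-364179) + 85971 = 1542687
b(12) = -4(1542687) + (-364179) = -6534927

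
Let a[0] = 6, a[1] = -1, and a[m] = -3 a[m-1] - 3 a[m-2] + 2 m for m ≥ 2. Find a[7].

47

a[2] = -3*(-1) - 3*6 + 4 = -11
a[3] = -3*(-11) - 3*(-1) + 6 = 42
a[4] = -3*42 - 3*(-11) + 8 = -85
a[5] = -3*(-85) - 3*42 + 10 = 139
a[6] = -3*139 - 3*(-85) + 12 = -150
a[7] = -3*(-150) - 3*139 + 14 = 47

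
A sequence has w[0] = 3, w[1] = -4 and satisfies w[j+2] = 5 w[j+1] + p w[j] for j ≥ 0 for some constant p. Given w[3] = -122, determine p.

w[2] = -20 + 3p
w[3] = -100 + 11p
So -100 + 11p = -122, giving p = -2.

-2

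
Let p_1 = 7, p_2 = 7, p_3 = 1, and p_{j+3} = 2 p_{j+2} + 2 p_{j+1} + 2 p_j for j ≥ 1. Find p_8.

p_4 = 2·1 + 2·7 + 2·7 = 30
p_5 = 2·30 + 2·1 + 2·7 = 76
p_6 = 2·76 + 2·30 + 2·1 = 214
p_7 = 2·214 + 2·76 + 2·30 = 640
p_8 = 2·640 + 2·214 + 2·76 = 1860

1860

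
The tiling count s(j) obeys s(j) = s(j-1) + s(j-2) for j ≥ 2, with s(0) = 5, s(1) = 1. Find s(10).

225

s(2) = 1 + 5 = 6
s(3) = 6 + 1 = 7
s(4) = 7 + 6 = 13
s(5) = 13 + 7 = 20
s(6) = 20 + 13 = 33
s(7) = 33 + 20 = 53
s(8) = 53 + 33 = 86
s(9) = 86 + 53 = 139
s(10) = 139 + 86 = 225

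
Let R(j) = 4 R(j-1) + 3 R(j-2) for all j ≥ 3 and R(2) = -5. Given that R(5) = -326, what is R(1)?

Let R(1) = v.
R(3) = -20 + 3v
R(4) = -95 + 12v
R(5) = -440 + 57v
So -440 + 57v = -326, giving v = 2.

2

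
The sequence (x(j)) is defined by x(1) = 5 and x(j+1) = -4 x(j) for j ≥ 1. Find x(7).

20480

x(2) = -4*5 = -20
x(3) = -4*(-20) = 80
x(4) = -4*80 = -320
x(5) = -4*(-320) = 1280
x(6) = -4*1280 = -5120
x(7) = -4*(-5120) = 20480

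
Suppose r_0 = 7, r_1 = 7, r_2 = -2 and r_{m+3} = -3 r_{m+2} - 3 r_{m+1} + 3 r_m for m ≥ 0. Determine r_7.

r_3 = -3·(-2) - 3·7 + 3·7 = 6
r_4 = -3·6 - 3·(-2) + 3·7 = 9
r_5 = -3·9 - 3·6 + 3·(-2) = -51
r_6 = -3·(-51) - 3·9 + 3·6 = 144
r_7 = -3·144 - 3·(-51) + 3·9 = -252

-252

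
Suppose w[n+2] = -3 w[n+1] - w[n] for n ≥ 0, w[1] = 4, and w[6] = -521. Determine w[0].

-1

Let w[0] = y.
w[2] = -12 - y
w[3] = 32 + 3y
w[4] = -84 - 8y
w[5] = 220 + 21y
w[6] = -576 - 55y
So -576 - 55y = -521, giving y = -1.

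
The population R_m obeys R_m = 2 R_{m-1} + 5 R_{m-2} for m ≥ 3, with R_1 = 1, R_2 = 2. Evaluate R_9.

14121

R_3 = 2*2 + 5*1 = 9
R_4 = 2*9 + 5*2 = 28
R_5 = 2*28 + 5*9 = 101
R_6 = 2*101 + 5*28 = 342
R_7 = 2*342 + 5*101 = 1189
R_8 = 2*1189 + 5*342 = 4088
R_9 = 2*4088 + 5*1189 = 14121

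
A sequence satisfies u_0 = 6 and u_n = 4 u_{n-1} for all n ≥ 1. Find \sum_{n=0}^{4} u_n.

u_1 = 4*6 = 24
u_2 = 4*24 = 96
u_3 = 4*96 = 384
u_4 = 4*384 = 1536
Sum = 6 + 24 + 96 + 384 + 1536 = 2046

2046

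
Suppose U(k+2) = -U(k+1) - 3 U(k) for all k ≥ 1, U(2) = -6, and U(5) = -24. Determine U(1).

Let U(1) = z.
U(3) = 6 - 3z
U(4) = 12 + 3z
U(5) = -30 + 6z
So -30 + 6z = -24, giving z = 1.

1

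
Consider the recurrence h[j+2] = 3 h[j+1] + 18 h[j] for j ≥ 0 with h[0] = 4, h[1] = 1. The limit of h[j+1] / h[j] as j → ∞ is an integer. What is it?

The characteristic equation is r^2 - 3r - 18 = 0, which factors as (r - 6)(r + 3) = 0.
So the roots are 6 and -3. Since |6| > |-3| and the coefficient of 6^j is non-zero, the ratio tends to 6.

6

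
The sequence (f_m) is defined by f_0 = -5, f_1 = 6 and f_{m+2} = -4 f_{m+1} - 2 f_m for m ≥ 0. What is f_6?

-1720

f_2 = -4*6 - 2*(-5) = -14
f_3 = -4*(-14) - 2*6 = 44
f_4 = -4*44 - 2*(-14) = -148
f_5 = -4*(-148) - 2*44 = 504
f_6 = -4*504 - 2*(-148) = -1720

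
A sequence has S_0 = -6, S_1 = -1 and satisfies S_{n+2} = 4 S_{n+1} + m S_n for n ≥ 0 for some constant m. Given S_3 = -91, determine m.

3

S_2 = -4 - 6m
S_3 = -16 - 25m
So -16 - 25m = -91, giving m = 3.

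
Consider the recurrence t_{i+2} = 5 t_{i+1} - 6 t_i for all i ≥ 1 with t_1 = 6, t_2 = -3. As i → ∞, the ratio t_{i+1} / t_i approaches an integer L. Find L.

The characteristic equation is r^2 - 5r + 6 = 0, which factors as (r - 3)(r - 2) = 0.
So the roots are 3 and 2. Since |3| > |2| and the coefficient of 3^i is non-zero, the ratio tends to 3.

3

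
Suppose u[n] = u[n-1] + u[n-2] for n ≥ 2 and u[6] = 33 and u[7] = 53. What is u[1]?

1

Rearranging, u[n-2] = u[n] - u[n-1].
u[5] = 53 - 33 = 20
u[4] = 33 - 20 = 13
u[3] = 20 - 13 = 7
u[2] = 13 - 7 = 6
u[1] = 7 - 6 = 1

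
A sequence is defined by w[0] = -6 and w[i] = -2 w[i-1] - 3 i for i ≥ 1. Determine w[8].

w[1] = -2·(-6) - 3 = 9
w[2] = -2·9 - 6 = -24
w[3] = -2·(-24) - 9 = 39
w[4] = -2·39 - 12 = -90
w[5] = -2·(-90) - 15 = 165
w[6] = -2·165 - 18 = -348
w[7] = -2·(-348) - 21 = 675
w[8] = -2·675 - 24 = -1374

-1374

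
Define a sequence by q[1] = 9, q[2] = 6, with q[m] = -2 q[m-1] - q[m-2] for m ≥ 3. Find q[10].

q[3] = -2·6 - 9 = -21
q[4] = -2·(-21) - 6 = 36
q[5] = -2·36 - (-21) = -51
q[6] = -2·(-51) - 36 = 66
q[7] = -2·66 - (-51) = -81
q[8] = -2·(-81) - 66 = 96
q[9] = -2·96 - (-81) = -111
q[10] = -2·(-111) - 96 = 126

126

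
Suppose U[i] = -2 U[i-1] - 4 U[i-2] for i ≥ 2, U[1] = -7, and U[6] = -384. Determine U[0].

Let U[0] = x.
U[2] = 14 - 4x
U[3] = 8x
U[4] = -56
U[5] = 112 - 32x
U[6] = 64x
So 64x = -384, giving x = -6.

-6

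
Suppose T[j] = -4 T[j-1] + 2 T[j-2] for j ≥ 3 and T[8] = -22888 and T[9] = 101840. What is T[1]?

5

Rearranging, T[j-2] = (T[j] + 4 T[j-1]) / 2.
T[7] = (101840 + 4·(-22888)) / 2 = 10288/2 = 5144
T[6] = (-22888 + 4·5144) / 2 = -2312/2 = -1156
T[5] = (5144 + 4·(-1156)) / 2 = 520/2 = 260
T[4] = (-1156 + 4·260) / 2 = -116/2 = -58
T[3] = (260 + 4·(-58)) / 2 = 28/2 = 14
T[2] = (-58 + 4·14) / 2 = -2/2 = -1
T[1] = (14 + 4·(-1)) / 2 = 10/2 = 5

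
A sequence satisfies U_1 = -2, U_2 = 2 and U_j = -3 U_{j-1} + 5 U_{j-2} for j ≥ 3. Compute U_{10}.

U_3 = -3·2 + 5·(-2) = -16
U_4 = -3·(-16) + 5·2 = 58
U_5 = -3·58 + 5·(-16) = -254
U_6 = -3·(-254) + 5·58 = 1052
U_7 = -3·1052 + 5·(-254) = -4426
U_8 = -3·(-4426) + 5·1052 = 18538
U_9 = -3·18538 + 5·(-4426) = -77744
U_{10} = -3·(-77744) + 5·18538 = 325922

325922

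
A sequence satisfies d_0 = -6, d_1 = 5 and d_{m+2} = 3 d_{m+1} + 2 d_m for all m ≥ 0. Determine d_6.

d_2 = 3*5 + 2*(-6) = 3
d_3 = 3*3 + 2*5 = 19
d_4 = 3*19 + 2*3 = 63
d_5 = 3*63 + 2*19 = 227
d_6 = 3*227 + 2*63 = 807

807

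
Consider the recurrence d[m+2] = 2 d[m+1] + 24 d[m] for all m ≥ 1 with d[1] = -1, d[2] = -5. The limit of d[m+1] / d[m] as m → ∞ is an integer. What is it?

6

The characteristic equation is r^2 - 2r - 24 = 0, which factors as (r - 6)(r + 4) = 0.
So the roots are 6 and -4. Since |6| > |-4| and the coefficient of 6^m is non-zero, the ratio tends to 6.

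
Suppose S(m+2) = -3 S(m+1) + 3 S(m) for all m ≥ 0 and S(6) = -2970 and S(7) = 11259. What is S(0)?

Rearranging, S(m-2) = (S(m) + 3 S(m-1)) / 3.
S(5) = (11259 + 3(-2970)) / 3 = 2349/3 = 783
S(4) = (-2970 + 3(783)) / 3 = -621/3 = -207
S(3) = (783 + 3(-207)) / 3 = 162/3 = 54
S(2) = (-207 + 3(54)) / 3 = -45/3 = -15
S(1) = (54 + 3(-15)) / 3 = 9/3 = 3
S(0) = (-15 + 3(3)) / 3 = -6/3 = -2

-2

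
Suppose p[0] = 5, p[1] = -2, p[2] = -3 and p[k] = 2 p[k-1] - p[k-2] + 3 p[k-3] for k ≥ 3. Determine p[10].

p[3] = 2·(-3) - (-2) + 3·5 = 11
p[4] = 2·11 - (-3) + 3·(-2) = 19
p[5] = 2·19 - 11 + 3·(-3) = 18
p[6] = 2·18 - 19 + 3·11 = 50
p[7] = 2·50 - 18 + 3·19 = 139
p[8] = 2·139 - 50 + 3·18 = 282
p[9] = 2·282 - 139 + 3·50 = 575
p[10] = 2·575 - 282 + 3·139 = 1285

1285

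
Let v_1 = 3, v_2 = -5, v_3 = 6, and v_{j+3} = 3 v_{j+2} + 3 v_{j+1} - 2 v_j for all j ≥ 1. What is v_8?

583

v_4 = 3·6 + 3·(-5) - 2·3 = -3
v_5 = 3·(-3) + 3·6 - 2·(-5) = 19
v_6 = 3·19 + 3·(-3) - 2·6 = 36
v_7 = 3·36 + 3·19 - 2·(-3) = 171
v_8 = 3·171 + 3·36 - 2·19 = 583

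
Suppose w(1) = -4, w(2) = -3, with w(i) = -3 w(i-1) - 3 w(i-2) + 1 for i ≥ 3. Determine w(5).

w(3) = -3·(-3) - 3·(-4) + 1 = 22
w(4) = -3·22 - 3·(-3) + 1 = -56
w(5) = -3·(-56) - 3·22 + 1 = 103

103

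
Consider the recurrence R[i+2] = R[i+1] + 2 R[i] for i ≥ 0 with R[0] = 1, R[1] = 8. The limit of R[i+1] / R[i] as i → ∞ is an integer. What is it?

The characteristic equation is r^2 - r - 2 = 0, which factors as (r - 2)(r + 1) = 0.
So the roots are 2 and -1. Since |2| > |-1| and the coefficient of 2^i is non-zero, the ratio tends to 2.

2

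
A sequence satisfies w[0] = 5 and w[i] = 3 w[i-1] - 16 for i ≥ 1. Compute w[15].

-43046713

The fixed point is -16/(1 - 3) = 8, so w[i] - 8 = 3(w[i-1] - 8).
Hence w[i] = -3·3^i + 8.
w[15] = -3·3^{15} + 8 = -3·14348907 + 8 = -43046713.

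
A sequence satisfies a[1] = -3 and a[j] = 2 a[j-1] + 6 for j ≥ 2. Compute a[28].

The fixed point is 6/(1 - 2) = -6, so a[j] + 6 = 2(a[j-1] + 6).
Hence a[j] = 3·2^{j-1} - 6.
a[28] = 3·2^{27} - 6 = 3·134217728 - 6 = 402653178.

402653178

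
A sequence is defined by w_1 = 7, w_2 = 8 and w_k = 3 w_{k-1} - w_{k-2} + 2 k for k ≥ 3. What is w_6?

525

w_3 = 3(8) - 7 + 6 = 23
w_4 = 3(23) - 8 + 8 = 69
w_5 = 3(69) - 23 + 10 = 194
w_6 = 3(194) - 69 + 12 = 525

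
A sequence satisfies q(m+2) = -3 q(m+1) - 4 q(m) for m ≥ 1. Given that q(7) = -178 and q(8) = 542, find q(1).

Rearranging, q(m-2) = (q(m) + 3 q(m-1)) / -4.
q(6) = (542 + 3·(-178)) / -4 = 8/-4 = -2
q(5) = (-178 + 3·(-2)) / -4 = -184/-4 = 46
q(4) = (-2 + 3·46) / -4 = 136/-4 = -34
q(3) = (46 + 3·(-34)) / -4 = -56/-4 = 14
q(2) = (-34 + 3·14) / -4 = 8/-4 = -2
q(1) = (14 + 3·(-2)) / -4 = 8/-4 = -2

-2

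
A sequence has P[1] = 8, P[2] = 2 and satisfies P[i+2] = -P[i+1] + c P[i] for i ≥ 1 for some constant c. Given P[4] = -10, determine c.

2

P[3] = -2 + 8c
P[4] = 2 - 6c
So 2 - 6c = -10, giving c = 2.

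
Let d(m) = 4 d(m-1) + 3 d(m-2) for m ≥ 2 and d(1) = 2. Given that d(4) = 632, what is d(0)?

Let d(0) = x.
d(2) = 8 + 3x
d(3) = 38 + 12x
d(4) = 176 + 57x
So 176 + 57x = 632, giving x = 8.

8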